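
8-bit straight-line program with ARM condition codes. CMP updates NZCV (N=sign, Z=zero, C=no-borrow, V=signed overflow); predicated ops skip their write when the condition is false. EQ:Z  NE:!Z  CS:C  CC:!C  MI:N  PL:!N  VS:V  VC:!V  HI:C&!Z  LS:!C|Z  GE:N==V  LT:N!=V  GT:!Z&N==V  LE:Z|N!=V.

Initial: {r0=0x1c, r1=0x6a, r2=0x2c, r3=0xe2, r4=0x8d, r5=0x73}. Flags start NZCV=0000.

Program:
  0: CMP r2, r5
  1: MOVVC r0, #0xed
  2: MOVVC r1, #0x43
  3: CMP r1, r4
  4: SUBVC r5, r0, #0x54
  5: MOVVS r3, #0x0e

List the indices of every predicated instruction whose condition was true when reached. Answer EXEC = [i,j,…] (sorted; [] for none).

[0] flags=1000 → (cmp)
[1] flags=1000 VC?T → r0=0xed
[2] flags=1000 VC?T → r1=0x43
[3] flags=1001 → (cmp)
[4] flags=1001 VC?F → skip
[5] flags=1001 VS?T → r3=0x0e

EXEC = [1,2,5]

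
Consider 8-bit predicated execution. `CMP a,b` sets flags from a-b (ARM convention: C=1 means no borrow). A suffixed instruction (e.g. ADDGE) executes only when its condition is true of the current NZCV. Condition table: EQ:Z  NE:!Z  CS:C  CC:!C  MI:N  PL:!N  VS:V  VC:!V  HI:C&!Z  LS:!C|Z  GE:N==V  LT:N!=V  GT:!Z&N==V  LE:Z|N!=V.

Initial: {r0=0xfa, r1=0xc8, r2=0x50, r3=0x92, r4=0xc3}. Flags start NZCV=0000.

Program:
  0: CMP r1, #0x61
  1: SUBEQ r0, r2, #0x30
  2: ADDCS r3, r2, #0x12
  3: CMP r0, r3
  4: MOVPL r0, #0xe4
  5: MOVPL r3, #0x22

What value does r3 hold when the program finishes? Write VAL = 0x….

0: ✓ CMP  NZCV=0011
1: · SUBEQ
2: ✓ ADDCS  r3←0x62
3: ✓ CMP  NZCV=1010
4: · MOVPL
5: · MOVPL

VAL = 0x62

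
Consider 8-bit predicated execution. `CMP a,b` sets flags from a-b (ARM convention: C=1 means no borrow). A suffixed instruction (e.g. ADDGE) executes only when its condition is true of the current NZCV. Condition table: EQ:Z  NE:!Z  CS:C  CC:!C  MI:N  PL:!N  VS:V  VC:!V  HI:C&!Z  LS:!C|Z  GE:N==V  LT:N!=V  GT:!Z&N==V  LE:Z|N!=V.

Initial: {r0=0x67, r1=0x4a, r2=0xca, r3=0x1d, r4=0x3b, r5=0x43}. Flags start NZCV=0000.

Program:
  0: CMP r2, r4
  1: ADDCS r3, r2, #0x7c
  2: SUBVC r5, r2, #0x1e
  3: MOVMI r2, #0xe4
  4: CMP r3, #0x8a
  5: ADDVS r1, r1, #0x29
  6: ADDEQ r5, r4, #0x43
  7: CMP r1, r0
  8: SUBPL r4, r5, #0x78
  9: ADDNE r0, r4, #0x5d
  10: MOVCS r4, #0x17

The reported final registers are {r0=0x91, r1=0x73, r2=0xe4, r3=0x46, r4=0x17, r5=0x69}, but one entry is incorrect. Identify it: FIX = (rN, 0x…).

FIX = (r5, 0xac)

[0] flags=1010 → (cmp)
[1] flags=1010 CS?T → r3=0x46
[2] flags=1010 VC?T → r5=0xac
[3] flags=1010 MI?T → r2=0xe4
[4] flags=1001 → (cmp)
[5] flags=1001 VS?T → r1=0x73
[6] flags=1001 EQ?F → skip
[7] flags=0010 → (cmp)
[8] flags=0010 PL?T → r4=0x34
[9] flags=0010 NE?T → r0=0x91
[10] flags=0010 CS?T → r4=0x17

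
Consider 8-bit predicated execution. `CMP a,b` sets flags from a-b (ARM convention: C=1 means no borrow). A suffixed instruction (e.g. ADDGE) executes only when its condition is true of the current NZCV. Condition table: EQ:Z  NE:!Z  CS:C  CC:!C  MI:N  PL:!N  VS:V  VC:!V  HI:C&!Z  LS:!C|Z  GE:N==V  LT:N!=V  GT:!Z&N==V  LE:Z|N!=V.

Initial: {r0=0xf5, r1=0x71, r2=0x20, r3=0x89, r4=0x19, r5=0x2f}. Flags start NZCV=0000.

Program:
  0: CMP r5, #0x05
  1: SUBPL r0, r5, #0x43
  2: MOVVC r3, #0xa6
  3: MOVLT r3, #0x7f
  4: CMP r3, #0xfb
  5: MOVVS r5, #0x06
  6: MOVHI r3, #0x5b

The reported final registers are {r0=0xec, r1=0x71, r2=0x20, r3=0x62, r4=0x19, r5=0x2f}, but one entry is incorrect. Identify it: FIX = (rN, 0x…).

0: ✓ CMP  NZCV=0010
1: ✓ SUBPL  r0←0xec
2: ✓ MOVVC  r3←0xa6
3: · MOVLT
4: ✓ CMP  NZCV=1000
5: · MOVVS
6: · MOVHI

FIX = (r3, 0xa6)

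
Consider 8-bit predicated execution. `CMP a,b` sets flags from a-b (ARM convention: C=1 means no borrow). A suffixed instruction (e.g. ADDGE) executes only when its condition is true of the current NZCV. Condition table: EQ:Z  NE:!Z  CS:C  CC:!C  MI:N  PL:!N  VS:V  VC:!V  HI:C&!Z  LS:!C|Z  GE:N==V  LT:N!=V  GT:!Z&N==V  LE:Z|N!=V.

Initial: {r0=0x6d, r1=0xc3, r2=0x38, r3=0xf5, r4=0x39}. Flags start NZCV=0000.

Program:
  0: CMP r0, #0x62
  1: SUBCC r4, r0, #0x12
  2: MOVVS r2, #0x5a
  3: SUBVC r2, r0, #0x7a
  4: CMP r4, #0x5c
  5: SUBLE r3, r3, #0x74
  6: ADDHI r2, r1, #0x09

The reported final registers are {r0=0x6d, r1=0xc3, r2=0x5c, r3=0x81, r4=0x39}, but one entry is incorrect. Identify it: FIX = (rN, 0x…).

FIX = (r2, 0xf3)

0: ✓ CMP  NZCV=0010
1: · SUBCC
2: · MOVVS
3: ✓ SUBVC  r2←0xf3
4: ✓ CMP  NZCV=1000
5: ✓ SUBLE  r3←0x81
6: · ADDHI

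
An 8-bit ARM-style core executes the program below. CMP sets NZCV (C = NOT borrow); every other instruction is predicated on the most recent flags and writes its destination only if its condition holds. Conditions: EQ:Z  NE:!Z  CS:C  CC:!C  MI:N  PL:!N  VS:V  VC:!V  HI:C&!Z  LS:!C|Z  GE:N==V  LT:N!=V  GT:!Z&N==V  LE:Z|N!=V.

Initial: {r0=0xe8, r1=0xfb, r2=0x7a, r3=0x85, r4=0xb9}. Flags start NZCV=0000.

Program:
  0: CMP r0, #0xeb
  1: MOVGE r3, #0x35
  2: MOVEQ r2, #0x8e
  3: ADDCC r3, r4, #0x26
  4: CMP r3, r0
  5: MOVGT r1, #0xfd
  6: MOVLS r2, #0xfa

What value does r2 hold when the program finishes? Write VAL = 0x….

[0] flags=1000 → (cmp)
[1] flags=1000 GE?F → skip
[2] flags=1000 EQ?F → skip
[3] flags=1000 CC?T → r3=0xdf
[4] flags=1000 → (cmp)
[5] flags=1000 GT?F → skip
[6] flags=1000 LS?T → r2=0xfa

VAL = 0xfa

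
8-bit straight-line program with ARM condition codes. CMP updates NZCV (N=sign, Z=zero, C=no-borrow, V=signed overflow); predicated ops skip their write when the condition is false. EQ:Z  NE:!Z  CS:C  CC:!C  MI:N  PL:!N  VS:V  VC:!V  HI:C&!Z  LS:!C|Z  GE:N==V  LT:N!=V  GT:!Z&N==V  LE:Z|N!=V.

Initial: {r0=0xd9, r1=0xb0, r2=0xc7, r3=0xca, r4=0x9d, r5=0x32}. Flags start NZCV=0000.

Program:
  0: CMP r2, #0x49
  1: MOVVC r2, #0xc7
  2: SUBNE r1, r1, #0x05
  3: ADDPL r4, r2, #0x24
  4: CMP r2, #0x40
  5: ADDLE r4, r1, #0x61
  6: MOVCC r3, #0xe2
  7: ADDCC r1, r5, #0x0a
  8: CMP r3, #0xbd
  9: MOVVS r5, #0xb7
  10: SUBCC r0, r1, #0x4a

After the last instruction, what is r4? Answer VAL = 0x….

[0] flags=0011 → (cmp)
[1] flags=0011 VC?F → skip
[2] flags=0011 NE?T → r1=0xab
[3] flags=0011 PL?T → r4=0xeb
[4] flags=1010 → (cmp)
[5] flags=1010 LE?T → r4=0x0c
[6] flags=1010 CC?F → skip
[7] flags=1010 CC?F → skip
[8] flags=0010 → (cmp)
[9] flags=0010 VS?F → skip
[10] flags=0010 CC?F → skip

VAL = 0x0c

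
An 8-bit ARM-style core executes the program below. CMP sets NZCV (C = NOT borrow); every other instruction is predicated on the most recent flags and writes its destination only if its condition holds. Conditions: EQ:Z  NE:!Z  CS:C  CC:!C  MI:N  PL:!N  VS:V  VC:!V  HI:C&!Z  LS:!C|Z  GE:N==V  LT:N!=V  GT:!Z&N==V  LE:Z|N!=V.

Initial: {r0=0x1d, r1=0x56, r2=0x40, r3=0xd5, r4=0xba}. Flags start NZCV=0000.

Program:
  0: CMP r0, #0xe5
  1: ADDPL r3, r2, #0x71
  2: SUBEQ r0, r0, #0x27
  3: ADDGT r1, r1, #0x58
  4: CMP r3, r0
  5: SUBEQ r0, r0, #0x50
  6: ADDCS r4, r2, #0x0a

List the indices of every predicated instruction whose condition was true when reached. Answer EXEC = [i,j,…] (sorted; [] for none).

EXEC = [1,3,6]

0: ✓ CMP  NZCV=0000
1: ✓ ADDPL  r3←0xb1
2: · SUBEQ
3: ✓ ADDGT  r1←0xae
4: ✓ CMP  NZCV=1010
5: · SUBEQ
6: ✓ ADDCS  r4←0x4a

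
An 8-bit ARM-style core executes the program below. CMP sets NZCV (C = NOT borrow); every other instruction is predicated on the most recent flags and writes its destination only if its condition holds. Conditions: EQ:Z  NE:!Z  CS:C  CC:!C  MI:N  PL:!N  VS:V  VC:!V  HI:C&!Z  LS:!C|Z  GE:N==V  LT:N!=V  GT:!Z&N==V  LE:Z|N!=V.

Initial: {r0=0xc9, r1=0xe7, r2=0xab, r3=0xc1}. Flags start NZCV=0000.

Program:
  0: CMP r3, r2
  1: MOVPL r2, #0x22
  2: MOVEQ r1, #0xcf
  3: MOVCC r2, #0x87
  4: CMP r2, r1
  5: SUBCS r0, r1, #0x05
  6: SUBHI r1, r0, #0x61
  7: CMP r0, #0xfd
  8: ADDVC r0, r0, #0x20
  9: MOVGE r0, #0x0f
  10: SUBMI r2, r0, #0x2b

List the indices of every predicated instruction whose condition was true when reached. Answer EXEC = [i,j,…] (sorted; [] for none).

[0] flags=0010 → (cmp)
[1] flags=0010 PL?T → r2=0x22
[2] flags=0010 EQ?F → skip
[3] flags=0010 CC?F → skip
[4] flags=0000 → (cmp)
[5] flags=0000 CS?F → skip
[6] flags=0000 HI?F → skip
[7] flags=1000 → (cmp)
[8] flags=1000 VC?T → r0=0xe9
[9] flags=1000 GE?F → skip
[10] flags=1000 MI?T → r2=0xbe

EXEC = [1,8,10]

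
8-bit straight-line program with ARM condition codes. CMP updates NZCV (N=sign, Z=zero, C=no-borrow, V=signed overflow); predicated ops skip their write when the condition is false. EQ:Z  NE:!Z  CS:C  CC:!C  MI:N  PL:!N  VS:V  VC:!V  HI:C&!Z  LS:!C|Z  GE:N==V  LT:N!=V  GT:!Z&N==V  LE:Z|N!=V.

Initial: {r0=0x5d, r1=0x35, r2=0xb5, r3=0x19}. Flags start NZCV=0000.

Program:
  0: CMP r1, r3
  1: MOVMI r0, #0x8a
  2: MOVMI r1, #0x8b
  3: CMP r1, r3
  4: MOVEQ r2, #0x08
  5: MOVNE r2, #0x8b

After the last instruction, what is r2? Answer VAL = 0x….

0: ✓ CMP  NZCV=0010
1: · MOVMI
2: · MOVMI
3: ✓ CMP  NZCV=0010
4: · MOVEQ
5: ✓ MOVNE  r2←0x8b

VAL = 0x8b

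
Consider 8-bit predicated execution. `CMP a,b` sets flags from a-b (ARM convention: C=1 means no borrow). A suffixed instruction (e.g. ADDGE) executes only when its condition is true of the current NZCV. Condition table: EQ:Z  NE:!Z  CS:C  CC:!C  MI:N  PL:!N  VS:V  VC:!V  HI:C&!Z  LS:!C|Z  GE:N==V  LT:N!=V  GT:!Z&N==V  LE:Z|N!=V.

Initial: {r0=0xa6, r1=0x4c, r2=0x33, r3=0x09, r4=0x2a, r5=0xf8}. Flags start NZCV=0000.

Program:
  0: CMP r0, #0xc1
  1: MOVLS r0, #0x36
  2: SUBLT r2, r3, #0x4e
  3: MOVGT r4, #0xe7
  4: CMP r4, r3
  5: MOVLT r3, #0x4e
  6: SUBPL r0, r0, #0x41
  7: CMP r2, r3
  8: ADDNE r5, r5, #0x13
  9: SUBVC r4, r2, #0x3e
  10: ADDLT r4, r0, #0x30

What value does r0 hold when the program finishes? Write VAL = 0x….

VAL = 0xf5

[0] flags=1000 → (cmp)
[1] flags=1000 LS?T → r0=0x36
[2] flags=1000 LT?T → r2=0xbb
[3] flags=1000 GT?F → skip
[4] flags=0010 → (cmp)
[5] flags=0010 LT?F → skip
[6] flags=0010 PL?T → r0=0xf5
[7] flags=1010 → (cmp)
[8] flags=1010 NE?T → r5=0x0b
[9] flags=1010 VC?T → r4=0x7d
[10] flags=1010 LT?T → r4=0x25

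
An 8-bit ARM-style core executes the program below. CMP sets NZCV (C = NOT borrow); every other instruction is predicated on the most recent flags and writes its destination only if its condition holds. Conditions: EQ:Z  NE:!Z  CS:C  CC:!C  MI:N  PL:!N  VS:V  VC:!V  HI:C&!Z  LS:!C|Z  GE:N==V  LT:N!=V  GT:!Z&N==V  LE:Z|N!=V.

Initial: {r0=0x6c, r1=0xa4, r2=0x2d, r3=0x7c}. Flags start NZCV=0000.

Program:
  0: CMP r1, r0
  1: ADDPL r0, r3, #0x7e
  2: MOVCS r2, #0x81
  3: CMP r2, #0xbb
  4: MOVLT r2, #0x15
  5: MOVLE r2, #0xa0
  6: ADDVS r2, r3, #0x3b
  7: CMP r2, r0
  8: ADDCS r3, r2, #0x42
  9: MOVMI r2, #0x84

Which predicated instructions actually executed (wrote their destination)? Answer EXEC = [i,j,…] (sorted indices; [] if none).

EXEC = [1,2,4,5,9]

[0] flags=0011 → (cmp)
[1] flags=0011 PL?T → r0=0xfa
[2] flags=0011 CS?T → r2=0x81
[3] flags=1000 → (cmp)
[4] flags=1000 LT?T → r2=0x15
[5] flags=1000 LE?T → r2=0xa0
[6] flags=1000 VS?F → skip
[7] flags=1000 → (cmp)
[8] flags=1000 CS?F → skip
[9] flags=1000 MI?T → r2=0x84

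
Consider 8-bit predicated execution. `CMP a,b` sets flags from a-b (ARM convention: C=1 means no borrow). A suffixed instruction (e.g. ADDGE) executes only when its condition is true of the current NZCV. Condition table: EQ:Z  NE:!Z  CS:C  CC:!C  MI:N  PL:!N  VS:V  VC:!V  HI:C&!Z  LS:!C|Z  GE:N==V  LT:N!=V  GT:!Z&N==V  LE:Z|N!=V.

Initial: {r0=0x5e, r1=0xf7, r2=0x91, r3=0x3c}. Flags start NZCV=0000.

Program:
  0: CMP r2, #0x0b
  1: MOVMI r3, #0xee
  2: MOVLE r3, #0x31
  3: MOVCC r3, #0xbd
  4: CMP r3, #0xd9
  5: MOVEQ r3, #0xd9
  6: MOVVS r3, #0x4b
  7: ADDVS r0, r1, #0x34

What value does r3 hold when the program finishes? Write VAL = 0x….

VAL = 0x31

0: ✓ CMP  NZCV=1010
1: ✓ MOVMI  r3←0xee
2: ✓ MOVLE  r3←0x31
3: · MOVCC
4: ✓ CMP  NZCV=0000
5: · MOVEQ
6: · MOVVS
7: · ADDVS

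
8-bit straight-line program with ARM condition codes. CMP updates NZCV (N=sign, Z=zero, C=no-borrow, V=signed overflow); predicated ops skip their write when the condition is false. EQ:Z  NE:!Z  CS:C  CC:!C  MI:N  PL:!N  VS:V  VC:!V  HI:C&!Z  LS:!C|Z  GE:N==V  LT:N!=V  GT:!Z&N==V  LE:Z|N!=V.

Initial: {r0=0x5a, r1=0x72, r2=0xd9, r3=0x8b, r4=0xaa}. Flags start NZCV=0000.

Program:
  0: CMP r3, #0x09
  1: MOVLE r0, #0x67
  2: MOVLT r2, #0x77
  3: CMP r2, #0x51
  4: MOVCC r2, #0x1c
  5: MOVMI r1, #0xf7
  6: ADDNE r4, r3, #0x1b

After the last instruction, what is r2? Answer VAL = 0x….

VAL = 0x77

[0] flags=1010 → (cmp)
[1] flags=1010 LE?T → r0=0x67
[2] flags=1010 LT?T → r2=0x77
[3] flags=0010 → (cmp)
[4] flags=0010 CC?F → skip
[5] flags=0010 MI?F → skip
[6] flags=0010 NE?T → r4=0xa6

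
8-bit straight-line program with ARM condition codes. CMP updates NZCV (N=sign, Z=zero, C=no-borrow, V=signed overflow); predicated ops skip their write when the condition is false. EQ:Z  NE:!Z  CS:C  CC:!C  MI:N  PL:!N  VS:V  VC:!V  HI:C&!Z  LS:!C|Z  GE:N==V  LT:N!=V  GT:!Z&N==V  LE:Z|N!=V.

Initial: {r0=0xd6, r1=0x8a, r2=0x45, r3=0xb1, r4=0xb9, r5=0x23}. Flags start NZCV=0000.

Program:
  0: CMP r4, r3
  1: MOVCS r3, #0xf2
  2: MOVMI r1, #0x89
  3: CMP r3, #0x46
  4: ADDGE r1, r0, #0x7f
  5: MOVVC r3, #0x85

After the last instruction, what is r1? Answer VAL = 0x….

VAL = 0x8a

0: ✓ CMP  NZCV=0010
1: ✓ MOVCS  r3←0xf2
2: · MOVMI
3: ✓ CMP  NZCV=1010
4: · ADDGE
5: ✓ MOVVC  r3←0x85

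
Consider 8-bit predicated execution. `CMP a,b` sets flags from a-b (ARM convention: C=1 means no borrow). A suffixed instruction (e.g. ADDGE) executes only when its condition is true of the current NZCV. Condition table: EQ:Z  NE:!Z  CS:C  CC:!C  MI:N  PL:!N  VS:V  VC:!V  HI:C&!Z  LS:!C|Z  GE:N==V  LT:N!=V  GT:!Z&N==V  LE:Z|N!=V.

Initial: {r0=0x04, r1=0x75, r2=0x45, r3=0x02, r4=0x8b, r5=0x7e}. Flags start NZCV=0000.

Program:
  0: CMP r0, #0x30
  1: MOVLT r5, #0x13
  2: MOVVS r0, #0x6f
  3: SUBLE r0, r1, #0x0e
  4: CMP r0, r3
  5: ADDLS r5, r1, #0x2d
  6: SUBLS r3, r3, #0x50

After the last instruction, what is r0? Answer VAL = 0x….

0: ✓ CMP  NZCV=1000
1: ✓ MOVLT  r5←0x13
2: · MOVVS
3: ✓ SUBLE  r0←0x67
4: ✓ CMP  NZCV=0010
5: · ADDLS
6: · SUBLS

VAL = 0x67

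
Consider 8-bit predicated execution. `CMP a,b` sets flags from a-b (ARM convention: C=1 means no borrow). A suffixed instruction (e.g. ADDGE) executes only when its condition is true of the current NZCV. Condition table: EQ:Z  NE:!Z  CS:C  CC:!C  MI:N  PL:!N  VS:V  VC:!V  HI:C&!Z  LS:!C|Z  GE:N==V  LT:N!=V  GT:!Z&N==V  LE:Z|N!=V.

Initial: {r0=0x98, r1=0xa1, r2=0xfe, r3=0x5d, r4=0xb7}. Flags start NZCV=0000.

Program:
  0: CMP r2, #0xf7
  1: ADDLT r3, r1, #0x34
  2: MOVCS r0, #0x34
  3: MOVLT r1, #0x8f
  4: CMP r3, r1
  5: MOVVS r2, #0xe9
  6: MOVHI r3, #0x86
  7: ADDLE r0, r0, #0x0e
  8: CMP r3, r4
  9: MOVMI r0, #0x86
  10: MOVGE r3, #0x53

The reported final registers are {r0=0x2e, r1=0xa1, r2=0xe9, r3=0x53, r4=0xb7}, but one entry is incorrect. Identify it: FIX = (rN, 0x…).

0: ✓ CMP  NZCV=0010
1: · ADDLT
2: ✓ MOVCS  r0←0x34
3: · MOVLT
4: ✓ CMP  NZCV=1001
5: ✓ MOVVS  r2←0xe9
6: · MOVHI
7: · ADDLE
8: ✓ CMP  NZCV=1001
9: ✓ MOVMI  r0←0x86
10: ✓ MOVGE  r3←0x53

FIX = (r0, 0x86)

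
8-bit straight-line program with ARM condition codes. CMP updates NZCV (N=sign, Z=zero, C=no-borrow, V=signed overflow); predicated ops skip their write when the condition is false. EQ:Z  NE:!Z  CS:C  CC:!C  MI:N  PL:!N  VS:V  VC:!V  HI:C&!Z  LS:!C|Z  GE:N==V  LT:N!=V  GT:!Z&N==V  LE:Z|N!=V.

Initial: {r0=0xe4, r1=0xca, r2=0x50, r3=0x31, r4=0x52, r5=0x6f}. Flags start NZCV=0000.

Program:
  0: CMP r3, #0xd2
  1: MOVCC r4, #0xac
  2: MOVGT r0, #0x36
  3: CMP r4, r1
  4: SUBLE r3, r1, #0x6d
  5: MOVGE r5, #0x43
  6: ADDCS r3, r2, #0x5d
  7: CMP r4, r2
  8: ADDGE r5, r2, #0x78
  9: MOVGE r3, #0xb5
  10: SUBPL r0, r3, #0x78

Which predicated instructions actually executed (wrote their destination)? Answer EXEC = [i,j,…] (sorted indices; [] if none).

[0] flags=0000 → (cmp)
[1] flags=0000 CC?T → r4=0xac
[2] flags=0000 GT?T → r0=0x36
[3] flags=1000 → (cmp)
[4] flags=1000 LE?T → r3=0x5d
[5] flags=1000 GE?F → skip
[6] flags=1000 CS?F → skip
[7] flags=0011 → (cmp)
[8] flags=0011 GE?F → skip
[9] flags=0011 GE?F → skip
[10] flags=0011 PL?T → r0=0xe5

EXEC = [1,2,4,10]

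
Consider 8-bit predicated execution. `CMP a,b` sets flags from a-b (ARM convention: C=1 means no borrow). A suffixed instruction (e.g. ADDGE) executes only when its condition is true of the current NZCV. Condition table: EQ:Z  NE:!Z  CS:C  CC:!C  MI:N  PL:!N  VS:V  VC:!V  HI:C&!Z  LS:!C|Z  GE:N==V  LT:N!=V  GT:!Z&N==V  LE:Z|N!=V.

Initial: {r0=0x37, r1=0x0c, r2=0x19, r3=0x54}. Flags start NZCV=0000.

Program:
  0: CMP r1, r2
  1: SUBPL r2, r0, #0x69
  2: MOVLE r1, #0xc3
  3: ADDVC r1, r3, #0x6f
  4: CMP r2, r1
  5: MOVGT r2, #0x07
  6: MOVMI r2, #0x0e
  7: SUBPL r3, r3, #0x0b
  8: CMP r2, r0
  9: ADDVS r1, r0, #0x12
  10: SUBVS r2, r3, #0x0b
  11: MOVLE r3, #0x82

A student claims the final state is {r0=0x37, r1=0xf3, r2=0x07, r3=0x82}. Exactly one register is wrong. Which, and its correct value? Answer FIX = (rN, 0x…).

FIX = (r1, 0xc3)

[0] flags=1000 → (cmp)
[1] flags=1000 PL?F → skip
[2] flags=1000 LE?T → r1=0xc3
[3] flags=1000 VC?T → r1=0xc3
[4] flags=0000 → (cmp)
[5] flags=0000 GT?T → r2=0x07
[6] flags=0000 MI?F → skip
[7] flags=0000 PL?T → r3=0x49
[8] flags=1000 → (cmp)
[9] flags=1000 VS?F → skip
[10] flags=1000 VS?F → skip
[11] flags=1000 LE?T → r3=0x82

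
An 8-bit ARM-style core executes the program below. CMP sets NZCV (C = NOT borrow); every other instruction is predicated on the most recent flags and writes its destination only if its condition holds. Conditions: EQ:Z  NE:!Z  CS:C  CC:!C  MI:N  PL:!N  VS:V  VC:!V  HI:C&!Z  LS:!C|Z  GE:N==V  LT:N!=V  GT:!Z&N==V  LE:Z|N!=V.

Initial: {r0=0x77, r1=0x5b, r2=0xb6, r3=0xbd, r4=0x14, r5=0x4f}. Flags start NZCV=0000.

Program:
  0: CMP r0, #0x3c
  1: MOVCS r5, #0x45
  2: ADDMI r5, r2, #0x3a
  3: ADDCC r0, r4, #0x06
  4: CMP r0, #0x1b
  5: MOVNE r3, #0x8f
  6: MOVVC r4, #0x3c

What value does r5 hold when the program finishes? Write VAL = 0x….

[0] flags=0010 → (cmp)
[1] flags=0010 CS?T → r5=0x45
[2] flags=0010 MI?F → skip
[3] flags=0010 CC?F → skip
[4] flags=0010 → (cmp)
[5] flags=0010 NE?T → r3=0x8f
[6] flags=0010 VC?T → r4=0x3c

VAL = 0x45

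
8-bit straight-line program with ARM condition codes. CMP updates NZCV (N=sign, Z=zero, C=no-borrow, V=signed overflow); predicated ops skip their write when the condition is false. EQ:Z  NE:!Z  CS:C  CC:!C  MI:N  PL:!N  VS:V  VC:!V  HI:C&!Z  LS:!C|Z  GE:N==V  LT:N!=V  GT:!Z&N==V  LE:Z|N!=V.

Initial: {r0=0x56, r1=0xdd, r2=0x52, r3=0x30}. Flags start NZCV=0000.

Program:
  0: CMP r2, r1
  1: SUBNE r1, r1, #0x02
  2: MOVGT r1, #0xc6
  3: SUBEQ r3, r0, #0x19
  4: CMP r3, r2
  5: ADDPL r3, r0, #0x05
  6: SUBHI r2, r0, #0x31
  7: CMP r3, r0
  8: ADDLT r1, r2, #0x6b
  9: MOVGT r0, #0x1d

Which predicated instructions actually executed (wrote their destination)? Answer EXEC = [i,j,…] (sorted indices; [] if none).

[0] flags=0000 → (cmp)
[1] flags=0000 NE?T → r1=0xdb
[2] flags=0000 GT?T → r1=0xc6
[3] flags=0000 EQ?F → skip
[4] flags=1000 → (cmp)
[5] flags=1000 PL?F → skip
[6] flags=1000 HI?F → skip
[7] flags=1000 → (cmp)
[8] flags=1000 LT?T → r1=0xbd
[9] flags=1000 GT?F → skip

EXEC = [1,2,8]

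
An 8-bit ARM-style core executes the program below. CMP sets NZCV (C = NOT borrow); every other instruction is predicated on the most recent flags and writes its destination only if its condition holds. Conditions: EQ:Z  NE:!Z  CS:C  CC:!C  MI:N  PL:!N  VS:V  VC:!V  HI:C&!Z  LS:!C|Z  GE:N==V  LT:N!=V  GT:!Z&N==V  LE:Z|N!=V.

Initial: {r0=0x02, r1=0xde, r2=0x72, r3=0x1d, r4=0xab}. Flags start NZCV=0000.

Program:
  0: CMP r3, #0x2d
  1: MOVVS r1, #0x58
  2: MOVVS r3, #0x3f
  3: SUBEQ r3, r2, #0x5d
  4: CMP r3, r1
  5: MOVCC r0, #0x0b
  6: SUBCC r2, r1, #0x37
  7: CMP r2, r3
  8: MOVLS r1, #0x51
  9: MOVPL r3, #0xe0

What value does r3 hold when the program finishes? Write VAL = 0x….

VAL = 0x1d

[0] flags=1000 → (cmp)
[1] flags=1000 VS?F → skip
[2] flags=1000 VS?F → skip
[3] flags=1000 EQ?F → skip
[4] flags=0000 → (cmp)
[5] flags=0000 CC?T → r0=0x0b
[6] flags=0000 CC?T → r2=0xa7
[7] flags=1010 → (cmp)
[8] flags=1010 LS?F → skip
[9] flags=1010 PL?F → skip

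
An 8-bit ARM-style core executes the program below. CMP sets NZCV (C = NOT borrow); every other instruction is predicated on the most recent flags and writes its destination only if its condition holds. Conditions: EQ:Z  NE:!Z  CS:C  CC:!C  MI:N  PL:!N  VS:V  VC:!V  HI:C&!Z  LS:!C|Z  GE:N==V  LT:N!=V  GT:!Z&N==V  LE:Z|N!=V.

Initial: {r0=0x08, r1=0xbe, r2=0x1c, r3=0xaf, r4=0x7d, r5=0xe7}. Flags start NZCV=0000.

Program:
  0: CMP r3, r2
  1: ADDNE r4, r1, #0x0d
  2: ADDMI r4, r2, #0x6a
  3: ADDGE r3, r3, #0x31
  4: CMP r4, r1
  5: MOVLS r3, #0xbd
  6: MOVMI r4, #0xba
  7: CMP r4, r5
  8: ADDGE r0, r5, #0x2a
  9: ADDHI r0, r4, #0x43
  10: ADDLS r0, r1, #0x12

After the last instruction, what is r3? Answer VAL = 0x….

VAL = 0xbd

[0] flags=1010 → (cmp)
[1] flags=1010 NE?T → r4=0xcb
[2] flags=1010 MI?T → r4=0x86
[3] flags=1010 GE?F → skip
[4] flags=1000 → (cmp)
[5] flags=1000 LS?T → r3=0xbd
[6] flags=1000 MI?T → r4=0xba
[7] flags=1000 → (cmp)
[8] flags=1000 GE?F → skip
[9] flags=1000 HI?F → skip
[10] flags=1000 LS?T → r0=0xd0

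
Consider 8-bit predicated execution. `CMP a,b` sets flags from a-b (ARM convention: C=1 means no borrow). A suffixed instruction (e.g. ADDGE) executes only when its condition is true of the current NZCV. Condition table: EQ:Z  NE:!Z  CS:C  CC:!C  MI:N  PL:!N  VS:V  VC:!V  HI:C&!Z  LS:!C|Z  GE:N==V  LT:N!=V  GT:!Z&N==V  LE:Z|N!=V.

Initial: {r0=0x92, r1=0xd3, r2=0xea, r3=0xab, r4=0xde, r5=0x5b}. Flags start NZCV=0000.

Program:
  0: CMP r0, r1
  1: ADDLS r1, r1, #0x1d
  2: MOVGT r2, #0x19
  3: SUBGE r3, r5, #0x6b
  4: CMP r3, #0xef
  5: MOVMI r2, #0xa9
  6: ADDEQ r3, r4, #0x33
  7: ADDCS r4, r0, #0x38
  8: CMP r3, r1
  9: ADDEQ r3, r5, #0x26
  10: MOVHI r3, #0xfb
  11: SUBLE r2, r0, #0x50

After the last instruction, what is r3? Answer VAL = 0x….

VAL = 0xab

0: ✓ CMP  NZCV=1000
1: ✓ ADDLS  r1←0xf0
2: · MOVGT
3: · SUBGE
4: ✓ CMP  NZCV=1000
5: ✓ MOVMI  r2←0xa9
6: · ADDEQ
7: · ADDCS
8: ✓ CMP  NZCV=1000
9: · ADDEQ
10: · MOVHI
11: ✓ SUBLE  r2←0x42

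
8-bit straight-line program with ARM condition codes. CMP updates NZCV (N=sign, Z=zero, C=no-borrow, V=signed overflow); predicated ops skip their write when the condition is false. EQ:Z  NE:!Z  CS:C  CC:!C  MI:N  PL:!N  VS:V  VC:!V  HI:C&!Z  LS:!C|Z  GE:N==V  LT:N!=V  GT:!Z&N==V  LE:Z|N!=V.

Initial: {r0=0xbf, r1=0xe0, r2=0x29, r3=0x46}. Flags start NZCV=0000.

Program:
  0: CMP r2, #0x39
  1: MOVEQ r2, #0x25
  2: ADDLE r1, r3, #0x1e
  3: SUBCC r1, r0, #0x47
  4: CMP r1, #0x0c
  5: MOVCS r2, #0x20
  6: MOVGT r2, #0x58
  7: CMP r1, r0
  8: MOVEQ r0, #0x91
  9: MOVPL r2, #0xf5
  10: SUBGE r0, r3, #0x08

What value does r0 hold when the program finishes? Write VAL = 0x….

0: ✓ CMP  NZCV=1000
1: · MOVEQ
2: ✓ ADDLE  r1←0x64
3: ✓ SUBCC  r1←0x78
4: ✓ CMP  NZCV=0010
5: ✓ MOVCS  r2←0x20
6: ✓ MOVGT  r2←0x58
7: ✓ CMP  NZCV=1001
8: · MOVEQ
9: · MOVPL
10: ✓ SUBGE  r0←0x3e

VAL = 0x3e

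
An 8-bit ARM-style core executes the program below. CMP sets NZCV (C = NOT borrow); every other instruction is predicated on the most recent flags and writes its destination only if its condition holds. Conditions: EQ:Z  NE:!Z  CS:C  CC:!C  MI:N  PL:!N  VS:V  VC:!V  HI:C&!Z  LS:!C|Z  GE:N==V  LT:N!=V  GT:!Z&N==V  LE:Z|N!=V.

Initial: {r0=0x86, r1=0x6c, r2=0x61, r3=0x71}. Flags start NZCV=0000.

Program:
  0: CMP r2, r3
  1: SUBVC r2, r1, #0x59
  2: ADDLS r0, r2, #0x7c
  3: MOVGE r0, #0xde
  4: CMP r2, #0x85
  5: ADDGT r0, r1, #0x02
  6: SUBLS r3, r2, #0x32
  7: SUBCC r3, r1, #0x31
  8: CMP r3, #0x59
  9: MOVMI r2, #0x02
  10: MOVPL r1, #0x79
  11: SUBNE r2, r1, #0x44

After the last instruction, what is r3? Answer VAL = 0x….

VAL = 0x3b

0: ✓ CMP  NZCV=1000
1: ✓ SUBVC  r2←0x13
2: ✓ ADDLS  r0←0x8f
3: · MOVGE
4: ✓ CMP  NZCV=1001
5: ✓ ADDGT  r0←0x6e
6: ✓ SUBLS  r3←0xe1
7: ✓ SUBCC  r3←0x3b
8: ✓ CMP  NZCV=1000
9: ✓ MOVMI  r2←0x02
10: · MOVPL
11: ✓ SUBNE  r2←0x28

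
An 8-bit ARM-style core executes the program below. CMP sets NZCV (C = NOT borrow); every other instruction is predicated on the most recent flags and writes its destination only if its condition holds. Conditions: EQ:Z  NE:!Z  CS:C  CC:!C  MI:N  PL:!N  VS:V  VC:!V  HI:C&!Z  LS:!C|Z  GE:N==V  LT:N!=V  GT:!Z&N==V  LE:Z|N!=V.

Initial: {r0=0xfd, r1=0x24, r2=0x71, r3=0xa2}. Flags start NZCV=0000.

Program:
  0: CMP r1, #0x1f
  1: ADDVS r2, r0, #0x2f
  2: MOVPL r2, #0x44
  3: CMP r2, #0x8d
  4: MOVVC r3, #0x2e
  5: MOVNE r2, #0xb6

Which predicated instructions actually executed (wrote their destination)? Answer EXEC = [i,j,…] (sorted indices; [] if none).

0: ✓ CMP  NZCV=0010
1: · ADDVS
2: ✓ MOVPL  r2←0x44
3: ✓ CMP  NZCV=1001
4: · MOVVC
5: ✓ MOVNE  r2←0xb6

EXEC = [2,5]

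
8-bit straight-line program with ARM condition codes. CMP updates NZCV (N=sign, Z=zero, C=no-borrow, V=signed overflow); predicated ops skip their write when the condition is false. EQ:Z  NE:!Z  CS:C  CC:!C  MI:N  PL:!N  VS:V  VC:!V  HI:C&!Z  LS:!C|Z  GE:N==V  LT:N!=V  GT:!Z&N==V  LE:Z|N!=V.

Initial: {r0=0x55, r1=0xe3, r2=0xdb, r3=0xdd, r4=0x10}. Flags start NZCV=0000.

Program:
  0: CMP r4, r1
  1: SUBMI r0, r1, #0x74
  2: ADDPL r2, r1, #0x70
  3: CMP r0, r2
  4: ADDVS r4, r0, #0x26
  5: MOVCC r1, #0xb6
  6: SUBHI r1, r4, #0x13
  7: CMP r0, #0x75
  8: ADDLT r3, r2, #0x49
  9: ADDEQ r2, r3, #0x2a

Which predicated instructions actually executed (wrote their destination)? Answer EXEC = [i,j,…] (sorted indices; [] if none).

EXEC = [2,6,8]

[0] flags=0000 → (cmp)
[1] flags=0000 MI?F → skip
[2] flags=0000 PL?T → r2=0x53
[3] flags=0010 → (cmp)
[4] flags=0010 VS?F → skip
[5] flags=0010 CC?F → skip
[6] flags=0010 HI?T → r1=0xfd
[7] flags=1000 → (cmp)
[8] flags=1000 LT?T → r3=0x9c
[9] flags=1000 EQ?F → skip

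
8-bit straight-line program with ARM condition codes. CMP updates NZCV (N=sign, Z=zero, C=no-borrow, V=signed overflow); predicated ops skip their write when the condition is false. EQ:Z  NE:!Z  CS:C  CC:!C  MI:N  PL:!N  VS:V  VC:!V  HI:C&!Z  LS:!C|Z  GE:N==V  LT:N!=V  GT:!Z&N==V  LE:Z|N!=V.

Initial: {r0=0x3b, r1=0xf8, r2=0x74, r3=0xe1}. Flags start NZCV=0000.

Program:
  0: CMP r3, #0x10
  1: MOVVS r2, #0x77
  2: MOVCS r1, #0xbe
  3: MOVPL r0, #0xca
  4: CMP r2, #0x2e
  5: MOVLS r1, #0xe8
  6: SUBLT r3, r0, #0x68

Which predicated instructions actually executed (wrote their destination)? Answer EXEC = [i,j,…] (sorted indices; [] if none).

[0] flags=1010 → (cmp)
[1] flags=1010 VS?F → skip
[2] flags=1010 CS?T → r1=0xbe
[3] flags=1010 PL?F → skip
[4] flags=0010 → (cmp)
[5] flags=0010 LS?F → skip
[6] flags=0010 LT?F → skip

EXEC = [2]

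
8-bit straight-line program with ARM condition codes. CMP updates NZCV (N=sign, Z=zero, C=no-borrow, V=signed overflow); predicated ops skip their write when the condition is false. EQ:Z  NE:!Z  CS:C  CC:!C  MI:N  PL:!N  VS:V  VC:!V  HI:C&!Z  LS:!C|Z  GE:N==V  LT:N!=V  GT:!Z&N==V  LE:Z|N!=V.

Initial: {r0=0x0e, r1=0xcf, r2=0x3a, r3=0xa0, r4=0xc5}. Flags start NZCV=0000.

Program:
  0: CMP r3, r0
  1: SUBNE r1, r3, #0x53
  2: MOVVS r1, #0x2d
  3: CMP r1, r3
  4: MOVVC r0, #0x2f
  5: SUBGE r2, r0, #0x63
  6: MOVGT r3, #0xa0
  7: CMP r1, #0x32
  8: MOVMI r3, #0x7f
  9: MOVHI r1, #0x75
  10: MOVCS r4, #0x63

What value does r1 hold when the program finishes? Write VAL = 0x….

VAL = 0x75

[0] flags=1010 → (cmp)
[1] flags=1010 NE?T → r1=0x4d
[2] flags=1010 VS?F → skip
[3] flags=1001 → (cmp)
[4] flags=1001 VC?F → skip
[5] flags=1001 GE?T → r2=0xab
[6] flags=1001 GT?T → r3=0xa0
[7] flags=0010 → (cmp)
[8] flags=0010 MI?F → skip
[9] flags=0010 HI?T → r1=0x75
[10] flags=0010 CS?T → r4=0x63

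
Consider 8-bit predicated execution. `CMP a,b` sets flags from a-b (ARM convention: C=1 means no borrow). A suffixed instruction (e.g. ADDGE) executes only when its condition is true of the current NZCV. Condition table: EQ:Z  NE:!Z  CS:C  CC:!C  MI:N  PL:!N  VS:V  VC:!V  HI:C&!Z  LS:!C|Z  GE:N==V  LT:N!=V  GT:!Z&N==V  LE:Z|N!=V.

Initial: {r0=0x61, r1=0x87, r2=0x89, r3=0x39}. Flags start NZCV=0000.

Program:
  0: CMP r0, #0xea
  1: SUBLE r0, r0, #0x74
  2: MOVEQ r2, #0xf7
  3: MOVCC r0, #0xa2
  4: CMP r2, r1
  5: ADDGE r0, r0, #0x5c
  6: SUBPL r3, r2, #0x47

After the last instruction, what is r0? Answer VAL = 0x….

VAL = 0xfe

0: ✓ CMP  NZCV=0000
1: · SUBLE
2: · MOVEQ
3: ✓ MOVCC  r0←0xa2
4: ✓ CMP  NZCV=0010
5: ✓ ADDGE  r0←0xfe
6: ✓ SUBPL  r3←0x42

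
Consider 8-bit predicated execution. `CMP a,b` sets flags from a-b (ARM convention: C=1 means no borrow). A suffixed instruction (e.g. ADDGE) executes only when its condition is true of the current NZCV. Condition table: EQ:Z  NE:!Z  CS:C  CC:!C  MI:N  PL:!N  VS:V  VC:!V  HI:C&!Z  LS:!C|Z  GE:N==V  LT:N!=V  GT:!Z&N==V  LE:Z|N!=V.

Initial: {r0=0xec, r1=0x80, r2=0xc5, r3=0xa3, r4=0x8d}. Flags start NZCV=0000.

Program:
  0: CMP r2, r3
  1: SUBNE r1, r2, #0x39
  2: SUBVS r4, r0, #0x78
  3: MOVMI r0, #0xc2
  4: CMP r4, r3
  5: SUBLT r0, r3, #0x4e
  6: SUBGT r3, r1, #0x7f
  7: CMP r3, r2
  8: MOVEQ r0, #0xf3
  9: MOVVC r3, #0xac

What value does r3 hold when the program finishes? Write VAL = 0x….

[0] flags=0010 → (cmp)
[1] flags=0010 NE?T → r1=0x8c
[2] flags=0010 VS?F → skip
[3] flags=0010 MI?F → skip
[4] flags=1000 → (cmp)
[5] flags=1000 LT?T → r0=0x55
[6] flags=1000 GT?F → skip
[7] flags=1000 → (cmp)
[8] flags=1000 EQ?F → skip
[9] flags=1000 VC?T → r3=0xac

VAL = 0xac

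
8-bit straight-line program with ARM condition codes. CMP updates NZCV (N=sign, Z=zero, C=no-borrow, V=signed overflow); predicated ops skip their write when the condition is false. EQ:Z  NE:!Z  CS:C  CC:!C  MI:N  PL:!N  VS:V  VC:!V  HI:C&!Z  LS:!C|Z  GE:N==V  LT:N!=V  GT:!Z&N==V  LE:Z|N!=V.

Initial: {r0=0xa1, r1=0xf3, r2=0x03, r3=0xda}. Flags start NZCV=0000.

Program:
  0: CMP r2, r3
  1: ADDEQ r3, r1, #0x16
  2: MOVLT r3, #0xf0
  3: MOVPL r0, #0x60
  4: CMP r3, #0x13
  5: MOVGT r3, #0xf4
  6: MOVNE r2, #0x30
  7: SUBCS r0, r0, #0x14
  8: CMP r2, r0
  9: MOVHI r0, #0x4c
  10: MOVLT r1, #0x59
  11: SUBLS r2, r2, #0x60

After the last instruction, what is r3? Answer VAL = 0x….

VAL = 0xda

0: ✓ CMP  NZCV=0000
1: · ADDEQ
2: · MOVLT
3: ✓ MOVPL  r0←0x60
4: ✓ CMP  NZCV=1010
5: · MOVGT
6: ✓ MOVNE  r2←0x30
7: ✓ SUBCS  r0←0x4c
8: ✓ CMP  NZCV=1000
9: · MOVHI
10: ✓ MOVLT  r1←0x59
11: ✓ SUBLS  r2←0xd0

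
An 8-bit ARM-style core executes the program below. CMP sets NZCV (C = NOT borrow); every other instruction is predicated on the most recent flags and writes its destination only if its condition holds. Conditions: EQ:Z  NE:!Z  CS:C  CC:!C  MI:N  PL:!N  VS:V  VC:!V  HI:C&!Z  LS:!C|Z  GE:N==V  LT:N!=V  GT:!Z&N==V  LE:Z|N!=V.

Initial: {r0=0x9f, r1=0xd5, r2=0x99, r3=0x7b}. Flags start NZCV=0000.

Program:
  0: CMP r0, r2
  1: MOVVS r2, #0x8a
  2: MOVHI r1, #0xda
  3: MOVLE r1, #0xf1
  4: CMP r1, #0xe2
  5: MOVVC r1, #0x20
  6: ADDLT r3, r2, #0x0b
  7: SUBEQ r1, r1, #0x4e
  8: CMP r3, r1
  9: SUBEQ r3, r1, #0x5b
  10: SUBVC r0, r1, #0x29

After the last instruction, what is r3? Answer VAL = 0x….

VAL = 0xa4

[0] flags=0010 → (cmp)
[1] flags=0010 VS?F → skip
[2] flags=0010 HI?T → r1=0xda
[3] flags=0010 LE?F → skip
[4] flags=1000 → (cmp)
[5] flags=1000 VC?T → r1=0x20
[6] flags=1000 LT?T → r3=0xa4
[7] flags=1000 EQ?F → skip
[8] flags=1010 → (cmp)
[9] flags=1010 EQ?F → skip
[10] flags=1010 VC?T → r0=0xf7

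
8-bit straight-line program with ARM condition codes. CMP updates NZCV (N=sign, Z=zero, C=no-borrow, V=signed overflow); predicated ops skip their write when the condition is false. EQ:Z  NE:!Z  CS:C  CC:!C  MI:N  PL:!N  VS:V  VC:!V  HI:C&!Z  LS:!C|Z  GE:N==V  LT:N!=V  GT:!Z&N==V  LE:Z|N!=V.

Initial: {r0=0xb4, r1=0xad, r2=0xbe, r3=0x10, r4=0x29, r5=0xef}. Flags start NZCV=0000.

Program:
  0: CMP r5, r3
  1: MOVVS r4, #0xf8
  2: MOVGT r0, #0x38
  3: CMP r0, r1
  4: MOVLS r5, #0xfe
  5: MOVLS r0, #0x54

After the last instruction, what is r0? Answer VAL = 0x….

0: ✓ CMP  NZCV=1010
1: · MOVVS
2: · MOVGT
3: ✓ CMP  NZCV=0010
4: · MOVLS
5: · MOVLS

VAL = 0xb4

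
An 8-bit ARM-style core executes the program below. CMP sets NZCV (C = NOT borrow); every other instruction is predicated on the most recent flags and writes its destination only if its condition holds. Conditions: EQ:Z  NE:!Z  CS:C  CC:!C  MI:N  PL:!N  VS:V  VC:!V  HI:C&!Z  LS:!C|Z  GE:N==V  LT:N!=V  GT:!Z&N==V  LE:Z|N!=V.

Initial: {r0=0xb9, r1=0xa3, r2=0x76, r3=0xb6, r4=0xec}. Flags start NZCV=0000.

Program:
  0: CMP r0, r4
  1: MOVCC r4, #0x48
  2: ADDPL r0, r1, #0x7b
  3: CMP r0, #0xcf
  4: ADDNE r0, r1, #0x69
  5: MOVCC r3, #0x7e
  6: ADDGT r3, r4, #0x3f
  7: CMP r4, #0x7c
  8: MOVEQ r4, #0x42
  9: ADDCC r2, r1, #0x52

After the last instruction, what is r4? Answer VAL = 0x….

[0] flags=1000 → (cmp)
[1] flags=1000 CC?T → r4=0x48
[2] flags=1000 PL?F → skip
[3] flags=1000 → (cmp)
[4] flags=1000 NE?T → r0=0x0c
[5] flags=1000 CC?T → r3=0x7e
[6] flags=1000 GT?F → skip
[7] flags=1000 → (cmp)
[8] flags=1000 EQ?F → skip
[9] flags=1000 CC?T → r2=0xf5

VAL = 0x48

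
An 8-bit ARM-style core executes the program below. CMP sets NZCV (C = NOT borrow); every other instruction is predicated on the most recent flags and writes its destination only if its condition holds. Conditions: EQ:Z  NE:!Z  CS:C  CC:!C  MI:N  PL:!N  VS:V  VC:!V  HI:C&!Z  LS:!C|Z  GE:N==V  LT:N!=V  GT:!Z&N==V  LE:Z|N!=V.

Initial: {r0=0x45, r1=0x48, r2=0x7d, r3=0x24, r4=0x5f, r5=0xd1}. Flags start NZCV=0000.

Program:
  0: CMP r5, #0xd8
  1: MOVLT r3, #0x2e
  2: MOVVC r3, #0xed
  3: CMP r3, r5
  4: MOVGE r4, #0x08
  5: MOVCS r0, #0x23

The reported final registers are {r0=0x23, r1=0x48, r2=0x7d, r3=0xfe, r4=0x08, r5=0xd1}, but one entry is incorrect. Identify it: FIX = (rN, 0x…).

[0] flags=1000 → (cmp)
[1] flags=1000 LT?T → r3=0x2e
[2] flags=1000 VC?T → r3=0xed
[3] flags=0010 → (cmp)
[4] flags=0010 GE?T → r4=0x08
[5] flags=0010 CS?T → r0=0x23

FIX = (r3, 0xed)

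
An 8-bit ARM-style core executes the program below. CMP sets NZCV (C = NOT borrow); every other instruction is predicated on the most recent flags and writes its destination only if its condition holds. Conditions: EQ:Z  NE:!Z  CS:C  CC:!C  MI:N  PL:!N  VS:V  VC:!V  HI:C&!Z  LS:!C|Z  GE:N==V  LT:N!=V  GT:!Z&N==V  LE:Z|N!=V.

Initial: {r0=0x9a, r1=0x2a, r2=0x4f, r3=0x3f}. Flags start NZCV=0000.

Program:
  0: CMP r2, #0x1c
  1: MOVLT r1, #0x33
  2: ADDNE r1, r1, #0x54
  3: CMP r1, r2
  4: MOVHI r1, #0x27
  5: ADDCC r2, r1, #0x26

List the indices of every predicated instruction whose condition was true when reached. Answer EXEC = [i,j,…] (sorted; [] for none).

EXEC = [2,4]

0: ✓ CMP  NZCV=0010
1: · MOVLT
2: ✓ ADDNE  r1←0x7e
3: ✓ CMP  NZCV=0010
4: ✓ MOVHI  r1←0x27
5: · ADDCC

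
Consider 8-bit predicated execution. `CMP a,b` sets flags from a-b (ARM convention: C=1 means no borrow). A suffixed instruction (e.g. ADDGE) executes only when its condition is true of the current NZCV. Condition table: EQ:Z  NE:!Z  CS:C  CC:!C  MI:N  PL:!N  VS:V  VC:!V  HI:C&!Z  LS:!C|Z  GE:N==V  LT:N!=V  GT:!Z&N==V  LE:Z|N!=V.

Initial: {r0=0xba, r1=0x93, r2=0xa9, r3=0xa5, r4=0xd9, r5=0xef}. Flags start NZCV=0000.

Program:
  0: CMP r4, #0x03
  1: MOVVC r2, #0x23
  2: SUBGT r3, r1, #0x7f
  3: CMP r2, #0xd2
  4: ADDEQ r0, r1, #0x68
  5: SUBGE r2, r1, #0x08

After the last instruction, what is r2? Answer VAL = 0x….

VAL = 0x8b

[0] flags=1010 → (cmp)
[1] flags=1010 VC?T → r2=0x23
[2] flags=1010 GT?F → skip
[3] flags=0000 → (cmp)
[4] flags=0000 EQ?F → skip
[5] flags=0000 GE?T → r2=0x8b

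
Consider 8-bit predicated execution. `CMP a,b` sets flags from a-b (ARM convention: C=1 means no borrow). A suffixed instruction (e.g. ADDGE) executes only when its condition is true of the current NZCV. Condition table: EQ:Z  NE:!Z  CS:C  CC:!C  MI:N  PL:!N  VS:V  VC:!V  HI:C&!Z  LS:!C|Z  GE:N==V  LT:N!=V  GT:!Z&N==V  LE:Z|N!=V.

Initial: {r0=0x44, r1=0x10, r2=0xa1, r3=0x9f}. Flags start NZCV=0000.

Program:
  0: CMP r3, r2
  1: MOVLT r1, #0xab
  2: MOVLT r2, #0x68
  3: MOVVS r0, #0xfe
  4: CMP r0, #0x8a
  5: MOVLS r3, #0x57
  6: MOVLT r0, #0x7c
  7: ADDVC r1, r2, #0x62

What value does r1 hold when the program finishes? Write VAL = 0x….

VAL = 0xab

0: ✓ CMP  NZCV=1000
1: ✓ MOVLT  r1←0xab
2: ✓ MOVLT  r2←0x68
3: · MOVVS
4: ✓ CMP  NZCV=1001
5: ✓ MOVLS  r3←0x57
6: · MOVLT
7: · ADDVC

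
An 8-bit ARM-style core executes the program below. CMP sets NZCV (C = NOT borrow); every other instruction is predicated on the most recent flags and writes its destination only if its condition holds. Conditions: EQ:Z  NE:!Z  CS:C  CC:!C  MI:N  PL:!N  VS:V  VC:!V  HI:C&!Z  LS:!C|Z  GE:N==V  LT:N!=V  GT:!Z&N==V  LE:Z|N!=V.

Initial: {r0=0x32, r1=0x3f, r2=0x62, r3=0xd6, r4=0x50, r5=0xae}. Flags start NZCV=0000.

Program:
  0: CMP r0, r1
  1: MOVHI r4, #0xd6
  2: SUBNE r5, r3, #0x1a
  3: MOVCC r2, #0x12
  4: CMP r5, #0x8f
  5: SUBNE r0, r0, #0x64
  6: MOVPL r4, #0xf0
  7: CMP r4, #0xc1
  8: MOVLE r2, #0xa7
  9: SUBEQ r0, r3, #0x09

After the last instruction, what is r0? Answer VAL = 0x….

0: ✓ CMP  NZCV=1000
1: · MOVHI
2: ✓ SUBNE  r5←0xbc
3: ✓ MOVCC  r2←0x12
4: ✓ CMP  NZCV=0010
5: ✓ SUBNE  r0←0xce
6: ✓ MOVPL  r4←0xf0
7: ✓ CMP  NZCV=0010
8: · MOVLE
9: · SUBEQ

VAL = 0xce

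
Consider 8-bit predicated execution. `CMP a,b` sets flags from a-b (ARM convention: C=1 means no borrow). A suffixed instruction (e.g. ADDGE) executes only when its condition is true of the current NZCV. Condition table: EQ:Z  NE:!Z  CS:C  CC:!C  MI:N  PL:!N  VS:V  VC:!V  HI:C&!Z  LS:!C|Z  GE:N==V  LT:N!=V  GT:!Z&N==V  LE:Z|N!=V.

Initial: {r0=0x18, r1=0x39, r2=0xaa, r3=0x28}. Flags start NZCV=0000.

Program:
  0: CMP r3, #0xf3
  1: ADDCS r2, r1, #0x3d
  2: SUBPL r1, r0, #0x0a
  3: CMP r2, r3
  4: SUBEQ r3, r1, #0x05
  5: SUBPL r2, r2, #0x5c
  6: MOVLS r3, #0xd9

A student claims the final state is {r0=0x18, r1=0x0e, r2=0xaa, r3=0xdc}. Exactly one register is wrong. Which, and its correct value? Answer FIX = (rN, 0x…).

0: ✓ CMP  NZCV=0000
1: · ADDCS
2: ✓ SUBPL  r1←0x0e
3: ✓ CMP  NZCV=1010
4: · SUBEQ
5: · SUBPL
6: · MOVLS

FIX = (r3, 0x28)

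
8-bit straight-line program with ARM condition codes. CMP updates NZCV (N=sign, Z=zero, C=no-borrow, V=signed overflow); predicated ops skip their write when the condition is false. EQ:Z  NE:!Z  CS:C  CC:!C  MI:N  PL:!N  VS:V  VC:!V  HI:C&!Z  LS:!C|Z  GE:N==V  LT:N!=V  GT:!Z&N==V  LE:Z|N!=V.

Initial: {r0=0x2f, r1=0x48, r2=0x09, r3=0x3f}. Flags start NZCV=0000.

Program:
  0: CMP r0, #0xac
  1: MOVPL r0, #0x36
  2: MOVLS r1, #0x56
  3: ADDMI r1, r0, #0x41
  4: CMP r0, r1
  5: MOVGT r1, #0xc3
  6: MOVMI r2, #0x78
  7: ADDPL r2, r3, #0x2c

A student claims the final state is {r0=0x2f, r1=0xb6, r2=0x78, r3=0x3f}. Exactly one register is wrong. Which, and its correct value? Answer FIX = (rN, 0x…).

FIX = (r1, 0x70)

0: ✓ CMP  NZCV=1001
1: · MOVPL
2: ✓ MOVLS  r1←0x56
3: ✓ ADDMI  r1←0x70
4: ✓ CMP  NZCV=1000
5: · MOVGT
6: ✓ MOVMI  r2←0x78
7: · ADDPL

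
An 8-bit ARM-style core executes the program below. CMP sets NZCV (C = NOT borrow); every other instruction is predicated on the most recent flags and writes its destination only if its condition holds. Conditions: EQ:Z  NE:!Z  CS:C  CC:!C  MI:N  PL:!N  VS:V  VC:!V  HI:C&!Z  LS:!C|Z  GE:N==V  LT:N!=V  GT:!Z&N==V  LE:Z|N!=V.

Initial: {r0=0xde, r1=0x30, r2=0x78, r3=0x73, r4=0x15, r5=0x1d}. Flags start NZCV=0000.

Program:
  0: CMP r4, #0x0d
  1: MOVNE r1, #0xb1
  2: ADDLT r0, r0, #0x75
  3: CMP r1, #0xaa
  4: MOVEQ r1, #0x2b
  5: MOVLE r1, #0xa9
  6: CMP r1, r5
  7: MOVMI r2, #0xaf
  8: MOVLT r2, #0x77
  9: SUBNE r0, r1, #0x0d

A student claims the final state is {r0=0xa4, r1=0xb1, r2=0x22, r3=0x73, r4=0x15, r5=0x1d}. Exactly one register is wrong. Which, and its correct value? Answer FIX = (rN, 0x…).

FIX = (r2, 0x77)

[0] flags=0010 → (cmp)
[1] flags=0010 NE?T → r1=0xb1
[2] flags=0010 LT?F → skip
[3] flags=0010 → (cmp)
[4] flags=0010 EQ?F → skip
[5] flags=0010 LE?F → skip
[6] flags=1010 → (cmp)
[7] flags=1010 MI?T → r2=0xaf
[8] flags=1010 LT?T → r2=0x77
[9] flags=1010 NE?T → r0=0xa4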